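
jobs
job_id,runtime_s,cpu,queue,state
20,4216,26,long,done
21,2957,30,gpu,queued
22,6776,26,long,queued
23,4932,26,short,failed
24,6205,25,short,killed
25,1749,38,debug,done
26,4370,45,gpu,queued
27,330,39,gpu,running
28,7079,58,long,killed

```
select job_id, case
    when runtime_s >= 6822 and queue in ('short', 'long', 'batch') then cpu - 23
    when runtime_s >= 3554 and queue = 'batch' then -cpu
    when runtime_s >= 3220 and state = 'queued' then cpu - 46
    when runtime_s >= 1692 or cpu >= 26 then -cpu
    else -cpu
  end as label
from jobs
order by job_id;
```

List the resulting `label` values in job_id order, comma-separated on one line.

-26, -30, -20, -26, -25, -38, -1, -39, 35

job_id=20: runtime_s >= 1692 or cpu >= 26 → -26
job_id=21: runtime_s >= 1692 or cpu >= 26 → -30
job_id=22: runtime_s >= 3220 and state = 'queued' → -20
job_id=23: runtime_s >= 1692 or cpu >= 26 → -26
job_id=24: runtime_s >= 1692 or cpu >= 26 → -25
job_id=25: runtime_s >= 1692 or cpu >= 26 → -38
job_id=26: runtime_s >= 3220 and state = 'queued' → -1
job_id=27: runtime_s >= 1692 or cpu >= 26 → -39
job_id=28: runtime_s >= 6822 and queue in ('short', 'long', 'batch') → 35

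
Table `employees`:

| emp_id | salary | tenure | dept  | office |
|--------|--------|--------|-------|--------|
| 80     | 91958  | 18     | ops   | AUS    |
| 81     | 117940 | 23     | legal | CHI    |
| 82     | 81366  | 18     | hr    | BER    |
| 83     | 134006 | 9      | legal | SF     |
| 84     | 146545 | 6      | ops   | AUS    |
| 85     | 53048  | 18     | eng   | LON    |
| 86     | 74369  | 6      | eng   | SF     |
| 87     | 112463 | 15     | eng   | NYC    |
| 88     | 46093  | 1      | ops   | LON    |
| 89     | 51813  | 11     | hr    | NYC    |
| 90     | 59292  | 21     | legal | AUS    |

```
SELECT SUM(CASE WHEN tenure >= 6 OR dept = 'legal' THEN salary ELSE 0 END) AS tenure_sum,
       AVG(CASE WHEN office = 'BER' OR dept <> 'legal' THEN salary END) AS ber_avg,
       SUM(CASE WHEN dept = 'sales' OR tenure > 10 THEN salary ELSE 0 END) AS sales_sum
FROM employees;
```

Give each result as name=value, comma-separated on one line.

tenure_sum=922800, ber_avg=82206.875, sales_sum=567880

[tenure_sum: tenure >= 6 OR dept = 'legal']
emp_id=80: ✓ → 91958
emp_id=81: ✓ → 117940
emp_id=82: ✓ → 81366
emp_id=83: ✓ → 134006
emp_id=84: ✓ → 146545
emp_id=85: ✓ → 53048
emp_id=86: ✓ → 74369
emp_id=87: ✓ → 112463
emp_id=88: ✗
emp_id=89: ✓ → 51813
emp_id=90: ✓ → 59292
tenure_sum = 91958 + 117940 + 81366 + 134006 + 146545 + 53048 + 74369 + 112463 + 51813 + 59292 = 922800
—
[ber_avg: office = 'BER' OR dept <> 'legal']
emp_id=80: ✓ → 91958
emp_id=81: ✗
emp_id=82: ✓ → 81366
emp_id=83: ✗
emp_id=84: ✓ → 146545
emp_id=85: ✓ → 53048
emp_id=86: ✓ → 74369
emp_id=87: ✓ → 112463
emp_id=88: ✓ → 46093
emp_id=89: ✓ → 51813
emp_id=90: ✗
ber_avg = (91958 + 81366 + 146545 + 53048 + 74369 + 112463 + 46093 + 51813) / 8 = 82206.875
—
[sales_sum: dept = 'sales' OR tenure > 10]
emp_id=80: ✓ → 91958
emp_id=81: ✓ → 117940
emp_id=82: ✓ → 81366
emp_id=83: ✗
emp_id=84: ✗
emp_id=85: ✓ → 53048
emp_id=86: ✗
emp_id=87: ✓ → 112463
emp_id=88: ✗
emp_id=89: ✓ → 51813
emp_id=90: ✓ → 59292
sales_sum = 91958 + 117940 + 81366 + 53048 + 112463 + 51813 + 59292 = 567880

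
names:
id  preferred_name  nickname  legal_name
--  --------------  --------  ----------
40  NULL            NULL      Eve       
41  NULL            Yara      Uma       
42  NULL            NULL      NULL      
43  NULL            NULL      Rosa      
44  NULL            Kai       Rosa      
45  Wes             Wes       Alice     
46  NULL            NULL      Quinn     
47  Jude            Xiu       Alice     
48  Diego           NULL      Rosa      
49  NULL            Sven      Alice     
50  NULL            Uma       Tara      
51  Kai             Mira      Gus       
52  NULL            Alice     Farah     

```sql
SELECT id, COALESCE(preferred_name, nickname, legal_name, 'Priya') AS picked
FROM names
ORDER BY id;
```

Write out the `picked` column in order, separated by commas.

Eve, Yara, Priya, Rosa, Kai, Wes, Quinn, Jude, Diego, Sven, Uma, Kai, Alice

id=40: preferred_name=NULL, nickname=NULL, legal_name=Eve → Eve
id=41: preferred_name=NULL, nickname=Yara → Yara
id=42: preferred_name=NULL, nickname=NULL, legal_name=NULL, → literal Priya → Priya
id=43: preferred_name=NULL, nickname=NULL, legal_name=Rosa → Rosa
id=44: preferred_name=NULL, nickname=Kai → Kai
id=45: preferred_name=Wes → Wes
id=46: preferred_name=NULL, nickname=NULL, legal_name=Quinn → Quinn
id=47: preferred_name=Jude → Jude
id=48: preferred_name=Diego → Diego
id=49: preferred_name=NULL, nickname=Sven → Sven
id=50: preferred_name=NULL, nickname=Uma → Uma
id=51: preferred_name=Kai → Kai
id=52: preferred_name=NULL, nickname=Alice → Alice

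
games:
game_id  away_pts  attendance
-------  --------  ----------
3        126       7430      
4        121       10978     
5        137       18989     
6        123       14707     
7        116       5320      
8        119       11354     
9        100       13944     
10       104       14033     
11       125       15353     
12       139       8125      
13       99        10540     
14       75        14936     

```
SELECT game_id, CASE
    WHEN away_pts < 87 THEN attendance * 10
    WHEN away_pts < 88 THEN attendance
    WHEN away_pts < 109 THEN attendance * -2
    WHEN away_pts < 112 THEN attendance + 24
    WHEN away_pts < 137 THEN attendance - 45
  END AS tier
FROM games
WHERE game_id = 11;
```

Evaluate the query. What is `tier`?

15308

game_id = 11: away_pts=125, attendance=15353.
away_pts < 87 → false
away_pts < 88 → false
away_pts < 109 → false
away_pts < 112 → false
away_pts < 137 → true → 15308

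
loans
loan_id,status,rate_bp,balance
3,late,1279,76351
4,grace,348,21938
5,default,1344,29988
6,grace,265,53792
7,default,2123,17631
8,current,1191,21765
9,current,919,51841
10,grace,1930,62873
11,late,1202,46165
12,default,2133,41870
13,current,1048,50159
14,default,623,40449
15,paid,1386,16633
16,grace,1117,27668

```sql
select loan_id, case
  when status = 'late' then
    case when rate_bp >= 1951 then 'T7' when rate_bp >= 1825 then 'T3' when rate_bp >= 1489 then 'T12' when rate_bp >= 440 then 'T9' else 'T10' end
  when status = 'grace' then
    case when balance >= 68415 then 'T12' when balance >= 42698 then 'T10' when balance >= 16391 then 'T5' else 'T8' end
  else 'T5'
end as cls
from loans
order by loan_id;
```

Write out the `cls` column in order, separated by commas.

loan_id=3: status='late' → inner[rate_bp >= 440] → T9
loan_id=4: status='grace' → inner[balance >= 16391] → T5
loan_id=5: status='default' → outer ELSE → T5
loan_id=6: status='grace' → inner[balance >= 42698] → T10
loan_id=7: status='default' → outer ELSE → T5
loan_id=8: status='current' → outer ELSE → T5
loan_id=9: status='current' → outer ELSE → T5
loan_id=10: status='grace' → inner[balance >= 42698] → T10
loan_id=11: status='late' → inner[rate_bp >= 440] → T9
loan_id=12: status='default' → outer ELSE → T5
loan_id=13: status='current' → outer ELSE → T5
loan_id=14: status='default' → outer ELSE → T5
loan_id=15: status='paid' → outer ELSE → T5
loan_id=16: status='grace' → inner[balance >= 16391] → T5

T9, T5, T5, T10, T5, T5, T5, T10, T9, T5, T5, T5, T5, T5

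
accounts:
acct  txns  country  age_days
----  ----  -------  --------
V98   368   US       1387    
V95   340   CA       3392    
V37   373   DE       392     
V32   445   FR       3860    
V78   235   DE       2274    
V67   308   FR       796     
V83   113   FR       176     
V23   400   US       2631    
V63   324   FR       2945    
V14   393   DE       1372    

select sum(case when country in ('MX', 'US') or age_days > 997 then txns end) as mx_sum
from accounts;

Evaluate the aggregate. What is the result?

acct=V98: ✓ → 368
acct=V95: ✓ → 340
acct=V37: ✗
acct=V32: ✓ → 445
acct=V78: ✓ → 235
acct=V67: ✗
acct=V83: ✗
acct=V23: ✓ → 400
acct=V63: ✓ → 324
acct=V14: ✓ → 393
mx_sum = 368 + 340 + 445 + 235 + 400 + 324 + 393 = 2505

2505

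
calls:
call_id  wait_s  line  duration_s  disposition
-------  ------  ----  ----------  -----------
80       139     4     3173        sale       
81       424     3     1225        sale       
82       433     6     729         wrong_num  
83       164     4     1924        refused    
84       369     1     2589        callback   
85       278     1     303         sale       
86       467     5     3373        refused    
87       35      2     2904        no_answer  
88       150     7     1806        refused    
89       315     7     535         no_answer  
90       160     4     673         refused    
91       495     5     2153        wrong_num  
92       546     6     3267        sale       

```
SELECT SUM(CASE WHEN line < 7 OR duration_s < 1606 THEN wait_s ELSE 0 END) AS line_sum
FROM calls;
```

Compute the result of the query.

3825

call_id=80: ✓ → 139
call_id=81: ✓ → 424
call_id=82: ✓ → 433
call_id=83: ✓ → 164
call_id=84: ✓ → 369
call_id=85: ✓ → 278
call_id=86: ✓ → 467
call_id=87: ✓ → 35
call_id=88: ✗
call_id=89: ✓ → 315
call_id=90: ✓ → 160
call_id=91: ✓ → 495
call_id=92: ✓ → 546
line_sum = 139 + 424 + 433 + 164 + 369 + 278 + 467 + 35 + 315 + 160 + 495 + 546 = 3825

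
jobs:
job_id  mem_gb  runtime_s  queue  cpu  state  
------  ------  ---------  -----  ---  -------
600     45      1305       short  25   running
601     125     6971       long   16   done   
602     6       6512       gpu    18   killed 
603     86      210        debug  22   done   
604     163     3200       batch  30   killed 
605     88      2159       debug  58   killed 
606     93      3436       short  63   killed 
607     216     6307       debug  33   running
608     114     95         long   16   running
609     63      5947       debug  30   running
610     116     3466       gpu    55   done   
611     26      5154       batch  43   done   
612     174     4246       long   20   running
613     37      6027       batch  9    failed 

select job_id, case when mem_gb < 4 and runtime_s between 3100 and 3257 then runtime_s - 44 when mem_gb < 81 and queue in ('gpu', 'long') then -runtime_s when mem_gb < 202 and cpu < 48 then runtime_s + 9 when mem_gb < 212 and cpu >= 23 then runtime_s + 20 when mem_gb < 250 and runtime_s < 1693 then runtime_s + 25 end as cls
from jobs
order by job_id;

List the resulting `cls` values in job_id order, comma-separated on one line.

1314, 6980, -6512, 219, 3209, 2179, 3456, NULL, 104, 5956, 3486, 5163, 4255, 6036

job_id=600: mem_gb < 202 and cpu < 48 → 1314
job_id=601: mem_gb < 202 and cpu < 48 → 6980
job_id=602: mem_gb < 81 and queue in ('gpu', 'long') → -6512
job_id=603: mem_gb < 202 and cpu < 48 → 219
job_id=604: mem_gb < 202 and cpu < 48 → 3209
job_id=605: mem_gb < 212 and cpu >= 23 → 2179
job_id=606: mem_gb < 212 and cpu >= 23 → 3456
job_id=607: (no match → NULL) → NULL
job_id=608: mem_gb < 202 and cpu < 48 → 104
job_id=609: mem_gb < 202 and cpu < 48 → 5956
job_id=610: mem_gb < 212 and cpu >= 23 → 3486
job_id=611: mem_gb < 202 and cpu < 48 → 5163
job_id=612: mem_gb < 202 and cpu < 48 → 4255
job_id=613: mem_gb < 202 and cpu < 48 → 6036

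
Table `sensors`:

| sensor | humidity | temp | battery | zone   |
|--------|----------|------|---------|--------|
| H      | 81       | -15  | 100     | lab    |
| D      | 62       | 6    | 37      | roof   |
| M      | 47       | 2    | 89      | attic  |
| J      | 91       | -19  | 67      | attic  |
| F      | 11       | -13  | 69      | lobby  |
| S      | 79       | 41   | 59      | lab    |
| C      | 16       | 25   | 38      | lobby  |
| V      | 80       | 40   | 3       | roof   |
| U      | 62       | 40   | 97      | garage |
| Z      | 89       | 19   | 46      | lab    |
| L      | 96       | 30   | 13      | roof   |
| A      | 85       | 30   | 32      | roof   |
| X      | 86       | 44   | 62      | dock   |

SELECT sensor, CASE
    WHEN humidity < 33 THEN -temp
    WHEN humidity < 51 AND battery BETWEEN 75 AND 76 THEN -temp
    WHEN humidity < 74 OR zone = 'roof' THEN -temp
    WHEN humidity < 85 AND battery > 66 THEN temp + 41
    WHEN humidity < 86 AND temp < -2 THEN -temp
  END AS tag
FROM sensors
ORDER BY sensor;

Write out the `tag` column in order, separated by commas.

-30, -25, -6, 13, 26, NULL, -30, -2, NULL, -40, -40, NULL, NULL

sensor=A: humidity < 74 OR zone = 'roof' → -30
sensor=C: humidity < 33 → -25
sensor=D: humidity < 74 OR zone = 'roof' → -6
sensor=F: humidity < 33 → 13
sensor=H: humidity < 85 AND battery > 66 → 26
sensor=J: (no match → NULL) → NULL
sensor=L: humidity < 74 OR zone = 'roof' → -30
sensor=M: humidity < 74 OR zone = 'roof' → -2
sensor=S: (no match → NULL) → NULL
sensor=U: humidity < 74 OR zone = 'roof' → -40
sensor=V: humidity < 74 OR zone = 'roof' → -40
sensor=X: (no match → NULL) → NULL
sensor=Z: (no match → NULL) → NULL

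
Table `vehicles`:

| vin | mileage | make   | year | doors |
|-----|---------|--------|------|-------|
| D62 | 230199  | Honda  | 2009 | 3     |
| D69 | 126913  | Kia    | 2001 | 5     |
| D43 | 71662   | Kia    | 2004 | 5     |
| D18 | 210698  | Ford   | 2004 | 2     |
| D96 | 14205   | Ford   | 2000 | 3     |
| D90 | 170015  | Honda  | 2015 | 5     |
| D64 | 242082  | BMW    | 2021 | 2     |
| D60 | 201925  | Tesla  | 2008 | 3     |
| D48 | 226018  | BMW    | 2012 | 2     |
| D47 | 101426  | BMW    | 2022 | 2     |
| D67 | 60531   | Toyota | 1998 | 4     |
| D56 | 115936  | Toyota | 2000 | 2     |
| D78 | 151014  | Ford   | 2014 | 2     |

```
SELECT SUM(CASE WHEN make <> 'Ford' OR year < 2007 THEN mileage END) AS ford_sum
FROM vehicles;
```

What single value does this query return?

vin=D62: ✓ → 230199
vin=D69: ✓ → 126913
vin=D43: ✓ → 71662
vin=D18: ✓ → 210698
vin=D96: ✓ → 14205
vin=D90: ✓ → 170015
vin=D64: ✓ → 242082
vin=D60: ✓ → 201925
vin=D48: ✓ → 226018
vin=D47: ✓ → 101426
vin=D67: ✓ → 60531
vin=D56: ✓ → 115936
vin=D78: ✗
ford_sum = 230199 + 126913 + 71662 + 210698 + 14205 + 170015 + 242082 + 201925 + 226018 + 101426 + 60531 + 115936 = 1771610

1771610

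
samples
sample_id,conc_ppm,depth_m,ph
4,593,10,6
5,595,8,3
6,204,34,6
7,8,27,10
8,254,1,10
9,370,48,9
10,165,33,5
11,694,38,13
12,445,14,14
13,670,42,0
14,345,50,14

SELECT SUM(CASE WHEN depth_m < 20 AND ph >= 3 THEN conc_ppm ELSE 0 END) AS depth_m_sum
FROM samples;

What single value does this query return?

sample_id=4: ✓ → 593
sample_id=5: ✓ → 595
sample_id=6: ✗
sample_id=7: ✗
sample_id=8: ✓ → 254
sample_id=9: ✗
sample_id=10: ✗
sample_id=11: ✗
sample_id=12: ✓ → 445
sample_id=13: ✗
sample_id=14: ✗
depth_m_sum = 593 + 595 + 254 + 445 = 1887

1887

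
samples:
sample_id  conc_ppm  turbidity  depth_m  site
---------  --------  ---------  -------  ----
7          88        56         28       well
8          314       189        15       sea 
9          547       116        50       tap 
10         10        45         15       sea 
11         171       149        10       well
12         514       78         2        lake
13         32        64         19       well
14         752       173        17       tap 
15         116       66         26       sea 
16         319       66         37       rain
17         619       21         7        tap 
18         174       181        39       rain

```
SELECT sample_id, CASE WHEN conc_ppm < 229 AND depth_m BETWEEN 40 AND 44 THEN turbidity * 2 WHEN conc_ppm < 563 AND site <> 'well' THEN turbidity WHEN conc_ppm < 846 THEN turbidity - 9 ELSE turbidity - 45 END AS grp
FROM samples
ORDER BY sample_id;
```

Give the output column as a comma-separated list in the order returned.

sample_id=7: conc_ppm < 846 → 47
sample_id=8: conc_ppm < 563 AND site <> 'well' → 189
sample_id=9: conc_ppm < 563 AND site <> 'well' → 116
sample_id=10: conc_ppm < 563 AND site <> 'well' → 45
sample_id=11: conc_ppm < 846 → 140
sample_id=12: conc_ppm < 563 AND site <> 'well' → 78
sample_id=13: conc_ppm < 846 → 55
sample_id=14: conc_ppm < 846 → 164
sample_id=15: conc_ppm < 563 AND site <> 'well' → 66
sample_id=16: conc_ppm < 563 AND site <> 'well' → 66
sample_id=17: conc_ppm < 846 → 12
sample_id=18: conc_ppm < 563 AND site <> 'well' → 181

47, 189, 116, 45, 140, 78, 55, 164, 66, 66, 12, 181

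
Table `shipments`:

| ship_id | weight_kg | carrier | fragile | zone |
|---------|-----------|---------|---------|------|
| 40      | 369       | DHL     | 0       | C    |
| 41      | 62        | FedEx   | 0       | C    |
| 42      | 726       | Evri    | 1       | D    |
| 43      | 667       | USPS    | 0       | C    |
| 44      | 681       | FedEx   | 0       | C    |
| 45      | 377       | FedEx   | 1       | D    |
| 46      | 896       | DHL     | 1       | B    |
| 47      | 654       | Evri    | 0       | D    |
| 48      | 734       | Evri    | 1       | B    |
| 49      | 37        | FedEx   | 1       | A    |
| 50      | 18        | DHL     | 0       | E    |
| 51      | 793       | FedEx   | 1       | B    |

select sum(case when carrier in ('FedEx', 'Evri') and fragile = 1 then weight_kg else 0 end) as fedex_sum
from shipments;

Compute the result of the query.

ship_id=40: ✗
ship_id=41: ✗
ship_id=42: ✓ → 726
ship_id=43: ✗
ship_id=44: ✗
ship_id=45: ✓ → 377
ship_id=46: ✗
ship_id=47: ✗
ship_id=48: ✓ → 734
ship_id=49: ✓ → 37
ship_id=50: ✗
ship_id=51: ✓ → 793
fedex_sum = 726 + 377 + 734 + 37 + 793 = 2667

2667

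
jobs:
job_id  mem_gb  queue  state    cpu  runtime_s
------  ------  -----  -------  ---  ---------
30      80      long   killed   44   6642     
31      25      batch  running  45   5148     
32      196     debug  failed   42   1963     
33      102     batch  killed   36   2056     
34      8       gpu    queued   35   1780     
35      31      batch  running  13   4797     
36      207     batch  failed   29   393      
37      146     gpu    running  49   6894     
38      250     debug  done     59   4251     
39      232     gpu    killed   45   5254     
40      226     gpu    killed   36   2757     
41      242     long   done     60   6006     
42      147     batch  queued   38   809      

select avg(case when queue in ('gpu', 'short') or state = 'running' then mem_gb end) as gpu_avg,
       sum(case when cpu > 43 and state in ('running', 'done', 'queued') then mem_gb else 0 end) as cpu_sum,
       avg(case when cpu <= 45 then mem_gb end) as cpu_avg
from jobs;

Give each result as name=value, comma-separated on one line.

gpu_avg=111.3333333333, cpu_sum=663, cpu_avg=125.4

[gpu_avg: queue in ('gpu', 'short') or state = 'running']
job_id=30: ✗
job_id=31: ✓ → 25
job_id=32: ✗
job_id=33: ✗
job_id=34: ✓ → 8
job_id=35: ✓ → 31
job_id=36: ✗
job_id=37: ✓ → 146
job_id=38: ✗
job_id=39: ✓ → 232
job_id=40: ✓ → 226
job_id=41: ✗
job_id=42: ✗
gpu_avg = (25 + 8 + 31 + 146 + 232 + 226) / 6 = 111.3333333333
—
[cpu_sum: cpu > 43 and state in ('running', 'done', 'queued')]
job_id=30: ✗
job_id=31: ✓ → 25
job_id=32: ✗
job_id=33: ✗
job_id=34: ✗
job_id=35: ✗
job_id=36: ✗
job_id=37: ✓ → 146
job_id=38: ✓ → 250
job_id=39: ✗
job_id=40: ✗
job_id=41: ✓ → 242
job_id=42: ✗
cpu_sum = 25 + 146 + 250 + 242 = 663
—
[cpu_avg: cpu <= 45]
job_id=30: ✓ → 80
job_id=31: ✓ → 25
job_id=32: ✓ → 196
job_id=33: ✓ → 102
job_id=34: ✓ → 8
job_id=35: ✓ → 31
job_id=36: ✓ → 207
job_id=37: ✗
job_id=38: ✗
job_id=39: ✓ → 232
job_id=40: ✓ → 226
job_id=41: ✗
job_id=42: ✓ → 147
cpu_avg = (80 + 25 + 196 + 102 + 8 + 31 + 207 + 232 + 226 + 147) / 10 = 125.4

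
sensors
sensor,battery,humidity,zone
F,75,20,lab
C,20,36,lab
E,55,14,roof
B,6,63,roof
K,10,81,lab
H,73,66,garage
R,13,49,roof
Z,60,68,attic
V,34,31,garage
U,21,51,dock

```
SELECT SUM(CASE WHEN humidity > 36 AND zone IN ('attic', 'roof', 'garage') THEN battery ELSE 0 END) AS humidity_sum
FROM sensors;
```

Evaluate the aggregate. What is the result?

sensor=F: ✗
sensor=C: ✗
sensor=E: ✗
sensor=B: ✓ → 6
sensor=K: ✗
sensor=H: ✓ → 73
sensor=R: ✓ → 13
sensor=Z: ✓ → 60
sensor=V: ✗
sensor=U: ✗
humidity_sum = 6 + 73 + 13 + 60 = 152

152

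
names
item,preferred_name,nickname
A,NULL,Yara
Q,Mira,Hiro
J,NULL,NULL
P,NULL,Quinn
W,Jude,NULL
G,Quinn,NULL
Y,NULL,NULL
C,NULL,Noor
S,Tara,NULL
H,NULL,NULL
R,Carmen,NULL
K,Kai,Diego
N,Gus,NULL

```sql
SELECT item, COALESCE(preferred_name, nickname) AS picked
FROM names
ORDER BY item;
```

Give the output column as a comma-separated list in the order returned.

Yara, Noor, Quinn, NULL, NULL, Kai, Gus, Quinn, Mira, Carmen, Tara, Jude, NULL

item=A: preferred_name=NULL, nickname=Yara → Yara
item=C: preferred_name=NULL, nickname=Noor → Noor
item=G: preferred_name=Quinn → Quinn
item=H: preferred_name=NULL, nickname=NULL (all NULL) → NULL
item=J: preferred_name=NULL, nickname=NULL (all NULL) → NULL
item=K: preferred_name=Kai → Kai
item=N: preferred_name=Gus → Gus
item=P: preferred_name=NULL, nickname=Quinn → Quinn
item=Q: preferred_name=Mira → Mira
item=R: preferred_name=Carmen → Carmen
item=S: preferred_name=Tara → Tara
item=W: preferred_name=Jude → Jude
item=Y: preferred_name=NULL, nickname=NULL (all NULL) → NULL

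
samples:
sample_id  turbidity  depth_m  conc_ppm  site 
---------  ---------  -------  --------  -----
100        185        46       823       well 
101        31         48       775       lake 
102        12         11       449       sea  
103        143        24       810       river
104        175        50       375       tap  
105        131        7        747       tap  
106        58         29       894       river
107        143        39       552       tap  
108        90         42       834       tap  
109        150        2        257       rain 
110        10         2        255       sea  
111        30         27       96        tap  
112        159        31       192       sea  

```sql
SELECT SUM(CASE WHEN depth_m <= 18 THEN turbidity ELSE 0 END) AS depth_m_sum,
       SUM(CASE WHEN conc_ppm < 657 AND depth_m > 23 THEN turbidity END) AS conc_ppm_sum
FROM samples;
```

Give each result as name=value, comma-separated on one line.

[depth_m_sum: depth_m <= 18]
sample_id=100: ✗
sample_id=101: ✗
sample_id=102: ✓ → 12
sample_id=103: ✗
sample_id=104: ✗
sample_id=105: ✓ → 131
sample_id=106: ✗
sample_id=107: ✗
sample_id=108: ✗
sample_id=109: ✓ → 150
sample_id=110: ✓ → 10
sample_id=111: ✗
sample_id=112: ✗
depth_m_sum = 12 + 131 + 150 + 10 = 303
—
[conc_ppm_sum: conc_ppm < 657 AND depth_m > 23]
sample_id=100: ✗
sample_id=101: ✗
sample_id=102: ✗
sample_id=103: ✗
sample_id=104: ✓ → 175
sample_id=105: ✗
sample_id=106: ✗
sample_id=107: ✓ → 143
sample_id=108: ✗
sample_id=109: ✗
sample_id=110: ✗
sample_id=111: ✓ → 30
sample_id=112: ✓ → 159
conc_ppm_sum = 175 + 143 + 30 + 159 = 507

depth_m_sum=303, conc_ppm_sum=507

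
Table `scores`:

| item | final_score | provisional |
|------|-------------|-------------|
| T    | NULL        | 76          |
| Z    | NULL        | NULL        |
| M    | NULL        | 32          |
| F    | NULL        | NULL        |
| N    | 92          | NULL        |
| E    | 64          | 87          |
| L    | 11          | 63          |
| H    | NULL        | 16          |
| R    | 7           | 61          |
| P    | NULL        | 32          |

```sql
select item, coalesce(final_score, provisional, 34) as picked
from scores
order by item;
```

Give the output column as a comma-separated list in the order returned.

64, 34, 16, 11, 32, 92, 32, 7, 76, 34

item=E: final_score=64 → 64
item=F: final_score=NULL, provisional=NULL, → literal 34 → 34
item=H: final_score=NULL, provisional=16 → 16
item=L: final_score=11 → 11
item=M: final_score=NULL, provisional=32 → 32
item=N: final_score=92 → 92
item=P: final_score=NULL, provisional=32 → 32
item=R: final_score=7 → 7
item=T: final_score=NULL, provisional=76 → 76
item=Z: final_score=NULL, provisional=NULL, → literal 34 → 34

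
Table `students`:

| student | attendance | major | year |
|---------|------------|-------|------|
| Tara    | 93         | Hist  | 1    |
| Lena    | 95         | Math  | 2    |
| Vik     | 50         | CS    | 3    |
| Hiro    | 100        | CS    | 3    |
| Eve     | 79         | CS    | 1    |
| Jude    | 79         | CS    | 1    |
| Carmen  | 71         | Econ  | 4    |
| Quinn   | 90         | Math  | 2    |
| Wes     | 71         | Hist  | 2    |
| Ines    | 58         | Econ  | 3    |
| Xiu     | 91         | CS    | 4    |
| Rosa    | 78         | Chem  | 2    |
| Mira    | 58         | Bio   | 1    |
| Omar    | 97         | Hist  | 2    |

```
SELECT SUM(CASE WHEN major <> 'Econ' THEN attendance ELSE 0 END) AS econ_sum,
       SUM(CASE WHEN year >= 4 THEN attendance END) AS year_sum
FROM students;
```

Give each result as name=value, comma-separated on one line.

[econ_sum: major <> 'Econ']
student=Tara: ✓ → 93
student=Lena: ✓ → 95
student=Vik: ✓ → 50
student=Hiro: ✓ → 100
student=Eve: ✓ → 79
student=Jude: ✓ → 79
student=Carmen: ✗
student=Quinn: ✓ → 90
student=Wes: ✓ → 71
student=Ines: ✗
student=Xiu: ✓ → 91
student=Rosa: ✓ → 78
student=Mira: ✓ → 58
student=Omar: ✓ → 97
econ_sum = 93 + 95 + 50 + 100 + 79 + 79 + 90 + 71 + 91 + 78 + 58 + 97 = 981
—
[year_sum: year >= 4]
student=Tara: ✗
student=Lena: ✗
student=Vik: ✗
student=Hiro: ✗
student=Eve: ✗
student=Jude: ✗
student=Carmen: ✓ → 71
student=Quinn: ✗
student=Wes: ✗
student=Ines: ✗
student=Xiu: ✓ → 91
student=Rosa: ✗
student=Mira: ✗
student=Omar: ✗
year_sum = 71 + 91 = 162

econ_sum=981, year_sum=162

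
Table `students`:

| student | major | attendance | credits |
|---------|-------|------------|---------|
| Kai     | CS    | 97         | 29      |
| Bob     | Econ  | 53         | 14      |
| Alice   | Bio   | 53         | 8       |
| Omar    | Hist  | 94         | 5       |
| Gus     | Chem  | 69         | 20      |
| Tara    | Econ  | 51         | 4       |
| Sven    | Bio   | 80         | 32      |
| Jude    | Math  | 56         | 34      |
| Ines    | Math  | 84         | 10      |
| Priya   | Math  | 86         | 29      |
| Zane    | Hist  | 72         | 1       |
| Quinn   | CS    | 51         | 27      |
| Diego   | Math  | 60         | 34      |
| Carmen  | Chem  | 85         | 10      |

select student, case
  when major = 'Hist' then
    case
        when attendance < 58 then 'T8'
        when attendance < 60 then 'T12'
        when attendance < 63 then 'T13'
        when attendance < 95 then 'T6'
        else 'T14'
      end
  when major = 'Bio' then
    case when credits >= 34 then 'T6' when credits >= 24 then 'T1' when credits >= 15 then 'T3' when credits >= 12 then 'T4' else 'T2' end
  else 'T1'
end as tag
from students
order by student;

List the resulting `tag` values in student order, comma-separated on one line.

T2, T1, T1, T1, T1, T1, T1, T1, T6, T1, T1, T1, T1, T6

student=Alice: major='Bio' → inner[ELSE] → T2
student=Bob: major='Econ' → outer ELSE → T1
student=Carmen: major='Chem' → outer ELSE → T1
student=Diego: major='Math' → outer ELSE → T1
student=Gus: major='Chem' → outer ELSE → T1
student=Ines: major='Math' → outer ELSE → T1
student=Jude: major='Math' → outer ELSE → T1
student=Kai: major='CS' → outer ELSE → T1
student=Omar: major='Hist' → inner[attendance < 95] → T6
student=Priya: major='Math' → outer ELSE → T1
student=Quinn: major='CS' → outer ELSE → T1
student=Sven: major='Bio' → inner[credits >= 24] → T1
student=Tara: major='Econ' → outer ELSE → T1
student=Zane: major='Hist' → inner[attendance < 95] → T6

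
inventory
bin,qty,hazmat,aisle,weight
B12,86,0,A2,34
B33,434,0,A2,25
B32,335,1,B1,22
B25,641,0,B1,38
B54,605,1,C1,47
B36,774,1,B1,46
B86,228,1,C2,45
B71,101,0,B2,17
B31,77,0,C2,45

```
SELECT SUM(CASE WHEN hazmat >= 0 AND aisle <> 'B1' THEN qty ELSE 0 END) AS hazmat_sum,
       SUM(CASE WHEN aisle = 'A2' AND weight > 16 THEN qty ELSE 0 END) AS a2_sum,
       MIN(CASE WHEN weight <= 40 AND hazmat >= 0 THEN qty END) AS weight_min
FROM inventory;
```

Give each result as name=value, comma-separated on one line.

hazmat_sum=1531, a2_sum=520, weight_min=86

[hazmat_sum: hazmat >= 0 AND aisle <> 'B1']
bin=B12: ✓ → 86
bin=B33: ✓ → 434
bin=B32: ✗
bin=B25: ✗
bin=B54: ✓ → 605
bin=B36: ✗
bin=B86: ✓ → 228
bin=B71: ✓ → 101
bin=B31: ✓ → 77
hazmat_sum = 86 + 434 + 605 + 228 + 101 + 77 = 1531
—
[a2_sum: aisle = 'A2' AND weight > 16]
bin=B12: ✓ → 86
bin=B33: ✓ → 434
bin=B32: ✗
bin=B25: ✗
bin=B54: ✗
bin=B36: ✗
bin=B86: ✗
bin=B71: ✗
bin=B31: ✗
a2_sum = 86 + 434 = 520
—
[weight_min: weight <= 40 AND hazmat >= 0]
bin=B12: ✓ → 86
bin=B33: ✓ → 434
bin=B32: ✓ → 335
bin=B25: ✓ → 641
bin=B54: ✗
bin=B36: ✗
bin=B86: ✗
bin=B71: ✓ → 101
bin=B31: ✗
weight_min = MIN(86, 434, 335, 641, 101) = 86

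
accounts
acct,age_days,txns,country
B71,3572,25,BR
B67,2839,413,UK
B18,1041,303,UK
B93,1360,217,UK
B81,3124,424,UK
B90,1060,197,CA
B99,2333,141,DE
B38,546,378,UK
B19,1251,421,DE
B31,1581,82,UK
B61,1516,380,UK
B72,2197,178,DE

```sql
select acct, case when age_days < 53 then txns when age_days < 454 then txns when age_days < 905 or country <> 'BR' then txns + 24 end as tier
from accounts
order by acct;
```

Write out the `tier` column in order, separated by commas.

327, 445, 106, 402, 404, 437, NULL, 202, 448, 221, 241, 165

acct=B18: age_days < 905 or country <> 'BR' → 327
acct=B19: age_days < 905 or country <> 'BR' → 445
acct=B31: age_days < 905 or country <> 'BR' → 106
acct=B38: age_days < 905 or country <> 'BR' → 402
acct=B61: age_days < 905 or country <> 'BR' → 404
acct=B67: age_days < 905 or country <> 'BR' → 437
acct=B71: (no match → NULL) → NULL
acct=B72: age_days < 905 or country <> 'BR' → 202
acct=B81: age_days < 905 or country <> 'BR' → 448
acct=B90: age_days < 905 or country <> 'BR' → 221
acct=B93: age_days < 905 or country <> 'BR' → 241
acct=B99: age_days < 905 or country <> 'BR' → 165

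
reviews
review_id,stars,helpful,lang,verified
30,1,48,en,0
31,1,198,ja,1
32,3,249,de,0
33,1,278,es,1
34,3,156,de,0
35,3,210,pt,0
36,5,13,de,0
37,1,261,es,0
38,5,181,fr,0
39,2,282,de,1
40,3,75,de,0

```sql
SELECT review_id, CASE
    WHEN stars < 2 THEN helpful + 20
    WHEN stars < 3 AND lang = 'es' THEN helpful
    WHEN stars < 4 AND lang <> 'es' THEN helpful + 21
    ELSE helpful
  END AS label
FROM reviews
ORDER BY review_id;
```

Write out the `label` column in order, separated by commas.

68, 218, 270, 298, 177, 231, 13, 281, 181, 303, 96

review_id=30: stars < 2 → 68
review_id=31: stars < 2 → 218
review_id=32: stars < 4 AND lang <> 'es' → 270
review_id=33: stars < 2 → 298
review_id=34: stars < 4 AND lang <> 'es' → 177
review_id=35: stars < 4 AND lang <> 'es' → 231
review_id=36: ELSE → 13
review_id=37: stars < 2 → 281
review_id=38: ELSE → 181
review_id=39: stars < 4 AND lang <> 'es' → 303
review_id=40: stars < 4 AND lang <> 'es' → 96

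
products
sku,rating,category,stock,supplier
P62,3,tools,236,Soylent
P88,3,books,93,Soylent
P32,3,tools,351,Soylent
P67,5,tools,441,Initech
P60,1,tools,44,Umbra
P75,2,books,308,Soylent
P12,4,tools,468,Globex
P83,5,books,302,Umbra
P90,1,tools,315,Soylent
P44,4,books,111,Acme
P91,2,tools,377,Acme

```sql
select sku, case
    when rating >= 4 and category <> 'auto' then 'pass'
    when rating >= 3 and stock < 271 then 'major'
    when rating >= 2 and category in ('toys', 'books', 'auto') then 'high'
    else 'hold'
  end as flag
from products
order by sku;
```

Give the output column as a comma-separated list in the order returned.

pass, hold, pass, hold, major, pass, high, pass, major, hold, hold

sku=P12: rating >= 4 and category <> 'auto' → pass
sku=P32: ELSE → hold
sku=P44: rating >= 4 and category <> 'auto' → pass
sku=P60: ELSE → hold
sku=P62: rating >= 3 and stock < 271 → major
sku=P67: rating >= 4 and category <> 'auto' → pass
sku=P75: rating >= 2 and category in ('toys', 'books', 'auto') → high
sku=P83: rating >= 4 and category <> 'auto' → pass
sku=P88: rating >= 3 and stock < 271 → major
sku=P90: ELSE → hold
sku=P91: ELSE → hold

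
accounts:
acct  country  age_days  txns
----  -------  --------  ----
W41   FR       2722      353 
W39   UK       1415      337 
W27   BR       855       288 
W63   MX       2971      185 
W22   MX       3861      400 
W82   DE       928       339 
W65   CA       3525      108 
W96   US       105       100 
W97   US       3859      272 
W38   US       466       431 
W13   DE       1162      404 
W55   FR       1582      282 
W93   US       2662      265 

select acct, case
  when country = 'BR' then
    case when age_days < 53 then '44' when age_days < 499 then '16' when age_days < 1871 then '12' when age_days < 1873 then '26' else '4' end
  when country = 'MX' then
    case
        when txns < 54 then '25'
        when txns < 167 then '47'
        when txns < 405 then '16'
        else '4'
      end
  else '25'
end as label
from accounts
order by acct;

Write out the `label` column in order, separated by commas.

25, 16, 12, 25, 25, 25, 25, 16, 25, 25, 25, 25, 25

acct=W13: country='DE' → outer ELSE → 25
acct=W22: country='MX' → inner[txns < 405] → 16
acct=W27: country='BR' → inner[age_days < 1871] → 12
acct=W38: country='US' → outer ELSE → 25
acct=W39: country='UK' → outer ELSE → 25
acct=W41: country='FR' → outer ELSE → 25
acct=W55: country='FR' → outer ELSE → 25
acct=W63: country='MX' → inner[txns < 405] → 16
acct=W65: country='CA' → outer ELSE → 25
acct=W82: country='DE' → outer ELSE → 25
acct=W93: country='US' → outer ELSE → 25
acct=W96: country='US' → outer ELSE → 25
acct=W97: country='US' → outer ELSE → 25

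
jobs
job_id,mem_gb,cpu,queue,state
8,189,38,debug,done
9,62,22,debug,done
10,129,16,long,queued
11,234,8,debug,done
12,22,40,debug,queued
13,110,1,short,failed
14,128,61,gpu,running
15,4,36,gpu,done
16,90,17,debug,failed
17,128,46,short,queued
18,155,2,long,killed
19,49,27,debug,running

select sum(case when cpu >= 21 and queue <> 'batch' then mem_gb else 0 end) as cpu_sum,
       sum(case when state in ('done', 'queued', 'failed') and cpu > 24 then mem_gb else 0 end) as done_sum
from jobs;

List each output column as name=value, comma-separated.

cpu_sum=582, done_sum=343

[cpu_sum: cpu >= 21 and queue <> 'batch']
job_id=8: ✓ → 189
job_id=9: ✓ → 62
job_id=10: ✗
job_id=11: ✗
job_id=12: ✓ → 22
job_id=13: ✗
job_id=14: ✓ → 128
job_id=15: ✓ → 4
job_id=16: ✗
job_id=17: ✓ → 128
job_id=18: ✗
job_id=19: ✓ → 49
cpu_sum = 189 + 62 + 22 + 128 + 4 + 128 + 49 = 582
—
[done_sum: state in ('done', 'queued', 'failed') and cpu > 24]
job_id=8: ✓ → 189
job_id=9: ✗
job_id=10: ✗
job_id=11: ✗
job_id=12: ✓ → 22
job_id=13: ✗
job_id=14: ✗
job_id=15: ✓ → 4
job_id=16: ✗
job_id=17: ✓ → 128
job_id=18: ✗
job_id=19: ✗
done_sum = 189 + 22 + 4 + 128 = 343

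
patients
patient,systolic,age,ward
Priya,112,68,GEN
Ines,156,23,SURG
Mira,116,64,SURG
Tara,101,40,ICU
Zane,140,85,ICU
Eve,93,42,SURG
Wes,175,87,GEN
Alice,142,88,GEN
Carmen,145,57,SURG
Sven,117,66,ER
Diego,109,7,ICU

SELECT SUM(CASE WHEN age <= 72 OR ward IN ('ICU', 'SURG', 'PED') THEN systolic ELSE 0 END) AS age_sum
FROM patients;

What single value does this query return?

patient=Priya: ✓ → 112
patient=Ines: ✓ → 156
patient=Mira: ✓ → 116
patient=Tara: ✓ → 101
patient=Zane: ✓ → 140
patient=Eve: ✓ → 93
patient=Wes: ✗
patient=Alice: ✗
patient=Carmen: ✓ → 145
patient=Sven: ✓ → 117
patient=Diego: ✓ → 109
age_sum = 112 + 156 + 116 + 101 + 140 + 93 + 145 + 117 + 109 = 1089

1089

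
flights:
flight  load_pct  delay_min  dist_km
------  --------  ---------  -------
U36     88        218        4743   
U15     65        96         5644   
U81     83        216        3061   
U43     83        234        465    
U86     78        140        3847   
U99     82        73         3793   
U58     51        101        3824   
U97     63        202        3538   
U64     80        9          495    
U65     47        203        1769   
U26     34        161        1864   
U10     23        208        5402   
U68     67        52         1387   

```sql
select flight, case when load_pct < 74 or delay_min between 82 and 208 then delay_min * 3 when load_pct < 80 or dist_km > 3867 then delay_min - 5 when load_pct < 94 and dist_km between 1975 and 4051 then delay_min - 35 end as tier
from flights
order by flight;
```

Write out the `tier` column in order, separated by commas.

624, 288, 483, 213, NULL, 303, NULL, 609, 156, 181, 420, 606, 38

flight=U10: load_pct < 74 or delay_min between 82 and 208 → 624
flight=U15: load_pct < 74 or delay_min between 82 and 208 → 288
flight=U26: load_pct < 74 or delay_min between 82 and 208 → 483
flight=U36: load_pct < 80 or dist_km > 3867 → 213
flight=U43: (no match → NULL) → NULL
flight=U58: load_pct < 74 or delay_min between 82 and 208 → 303
flight=U64: (no match → NULL) → NULL
flight=U65: load_pct < 74 or delay_min between 82 and 208 → 609
flight=U68: load_pct < 74 or delay_min between 82 and 208 → 156
flight=U81: load_pct < 94 and dist_km between 1975 and 4051 → 181
flight=U86: load_pct < 74 or delay_min between 82 and 208 → 420
flight=U97: load_pct < 74 or delay_min between 82 and 208 → 606
flight=U99: load_pct < 94 and dist_km between 1975 and 4051 → 38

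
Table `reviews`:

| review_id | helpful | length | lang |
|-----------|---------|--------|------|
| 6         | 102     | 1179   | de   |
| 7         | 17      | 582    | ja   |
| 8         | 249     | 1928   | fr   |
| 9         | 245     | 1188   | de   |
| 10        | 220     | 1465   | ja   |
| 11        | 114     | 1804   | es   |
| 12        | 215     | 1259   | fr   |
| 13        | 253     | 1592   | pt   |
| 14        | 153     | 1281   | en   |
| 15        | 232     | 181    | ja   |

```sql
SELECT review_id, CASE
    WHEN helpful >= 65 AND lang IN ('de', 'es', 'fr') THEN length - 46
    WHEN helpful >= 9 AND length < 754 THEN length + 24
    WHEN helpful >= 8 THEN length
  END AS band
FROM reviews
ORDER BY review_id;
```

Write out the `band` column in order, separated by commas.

1133, 606, 1882, 1142, 1465, 1758, 1213, 1592, 1281, 205

review_id=6: helpful >= 65 AND lang IN ('de', 'es', 'fr') → 1133
review_id=7: helpful >= 9 AND length < 754 → 606
review_id=8: helpful >= 65 AND lang IN ('de', 'es', 'fr') → 1882
review_id=9: helpful >= 65 AND lang IN ('de', 'es', 'fr') → 1142
review_id=10: helpful >= 8 → 1465
review_id=11: helpful >= 65 AND lang IN ('de', 'es', 'fr') → 1758
review_id=12: helpful >= 65 AND lang IN ('de', 'es', 'fr') → 1213
review_id=13: helpful >= 8 → 1592
review_id=14: helpful >= 8 → 1281
review_id=15: helpful >= 9 AND length < 754 → 205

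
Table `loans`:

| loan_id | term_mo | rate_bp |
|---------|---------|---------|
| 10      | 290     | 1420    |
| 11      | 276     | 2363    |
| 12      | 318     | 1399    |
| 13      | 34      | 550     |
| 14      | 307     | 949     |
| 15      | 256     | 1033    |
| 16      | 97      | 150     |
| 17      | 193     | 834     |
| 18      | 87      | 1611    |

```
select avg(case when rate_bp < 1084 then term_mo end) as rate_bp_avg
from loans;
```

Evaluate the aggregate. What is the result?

loan_id=10: ✗
loan_id=11: ✗
loan_id=12: ✗
loan_id=13: ✓ → 34
loan_id=14: ✓ → 307
loan_id=15: ✓ → 256
loan_id=16: ✓ → 97
loan_id=17: ✓ → 193
loan_id=18: ✗
rate_bp_avg = (34 + 307 + 256 + 97 + 193) / 5 = 177.4

177.4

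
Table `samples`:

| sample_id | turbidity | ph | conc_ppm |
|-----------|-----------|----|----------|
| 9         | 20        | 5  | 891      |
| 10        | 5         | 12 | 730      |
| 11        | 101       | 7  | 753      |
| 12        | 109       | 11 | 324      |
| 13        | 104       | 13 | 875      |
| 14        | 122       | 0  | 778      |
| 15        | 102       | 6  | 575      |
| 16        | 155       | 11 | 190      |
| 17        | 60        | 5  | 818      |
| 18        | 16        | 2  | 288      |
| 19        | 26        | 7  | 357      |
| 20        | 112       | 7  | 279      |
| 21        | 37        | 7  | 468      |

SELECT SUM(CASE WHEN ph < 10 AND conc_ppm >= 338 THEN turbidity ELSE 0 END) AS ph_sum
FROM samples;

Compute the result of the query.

sample_id=9: ✓ → 20
sample_id=10: ✗
sample_id=11: ✓ → 101
sample_id=12: ✗
sample_id=13: ✗
sample_id=14: ✓ → 122
sample_id=15: ✓ → 102
sample_id=16: ✗
sample_id=17: ✓ → 60
sample_id=18: ✗
sample_id=19: ✓ → 26
sample_id=20: ✗
sample_id=21: ✓ → 37
ph_sum = 20 + 101 + 122 + 102 + 60 + 26 + 37 = 468

468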